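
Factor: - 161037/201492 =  - 617/772 = - 2^( - 2)*193^( - 1) * 617^1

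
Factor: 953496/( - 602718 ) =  - 492/311= -2^2*3^1*41^1*311^(- 1) 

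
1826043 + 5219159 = 7045202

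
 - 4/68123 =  - 1  +  68119/68123 = -0.00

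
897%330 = 237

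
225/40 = 5 + 5/8 = 5.62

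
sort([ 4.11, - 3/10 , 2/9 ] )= [-3/10 , 2/9, 4.11] 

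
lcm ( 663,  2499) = 32487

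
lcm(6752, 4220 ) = 33760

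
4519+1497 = 6016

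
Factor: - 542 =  - 2^1*271^1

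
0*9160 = 0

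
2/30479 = 2/30479  =  0.00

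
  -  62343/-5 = 62343/5 = 12468.60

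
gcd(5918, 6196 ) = 2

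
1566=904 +662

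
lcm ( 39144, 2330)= 195720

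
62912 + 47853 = 110765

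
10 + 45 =55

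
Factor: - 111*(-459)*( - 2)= - 101898 = - 2^1*3^4 * 17^1*37^1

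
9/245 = 9/245 = 0.04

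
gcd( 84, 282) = 6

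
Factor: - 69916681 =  - 227^1*308003^1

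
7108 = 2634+4474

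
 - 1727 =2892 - 4619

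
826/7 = 118  =  118.00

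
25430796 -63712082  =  -38281286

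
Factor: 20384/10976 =7^ (-1) * 13^1 = 13/7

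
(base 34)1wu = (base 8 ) 4342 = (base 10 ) 2274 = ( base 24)3MI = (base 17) 7ed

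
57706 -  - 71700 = 129406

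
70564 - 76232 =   -  5668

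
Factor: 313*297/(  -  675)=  - 3443/25 = - 5^( - 2) * 11^1 * 313^1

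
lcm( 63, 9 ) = 63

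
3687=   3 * 1229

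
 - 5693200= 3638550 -9331750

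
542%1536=542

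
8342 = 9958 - 1616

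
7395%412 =391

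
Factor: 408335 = 5^1*81667^1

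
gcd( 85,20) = 5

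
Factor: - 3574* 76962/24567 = - 91687396/8189 = - 2^2*19^( - 1)*101^1*127^1*431^( -1) * 1787^1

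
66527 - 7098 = 59429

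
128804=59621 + 69183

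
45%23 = 22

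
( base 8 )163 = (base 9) 137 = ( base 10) 115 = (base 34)3d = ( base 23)50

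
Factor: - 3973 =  - 29^1 * 137^1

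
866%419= 28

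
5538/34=162 +15/17 = 162.88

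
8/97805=8/97805=0.00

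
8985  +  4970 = 13955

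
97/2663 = 97/2663 = 0.04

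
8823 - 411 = 8412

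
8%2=0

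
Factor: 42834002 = 2^1*31^1*690871^1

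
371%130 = 111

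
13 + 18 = 31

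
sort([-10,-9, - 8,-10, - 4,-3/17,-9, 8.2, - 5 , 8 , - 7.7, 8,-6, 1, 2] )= [-10, - 10, - 9, -9, - 8,- 7.7, - 6,-5, - 4, - 3/17, 1,2, 8 , 8,8.2] 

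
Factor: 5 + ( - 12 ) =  - 7^1= - 7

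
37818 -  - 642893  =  680711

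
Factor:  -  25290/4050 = - 281/45 = - 3^( - 2) *5^( - 1 )*281^1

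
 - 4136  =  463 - 4599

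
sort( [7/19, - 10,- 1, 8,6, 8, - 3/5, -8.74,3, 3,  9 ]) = [ -10, - 8.74 ,-1, - 3/5, 7/19,3,3, 6,8, 8, 9]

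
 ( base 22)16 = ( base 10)28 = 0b11100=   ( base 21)17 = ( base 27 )11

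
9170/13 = 9170/13 = 705.38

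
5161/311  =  5161/311 = 16.59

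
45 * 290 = 13050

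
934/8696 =467/4348=0.11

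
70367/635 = 70367/635 = 110.81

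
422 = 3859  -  3437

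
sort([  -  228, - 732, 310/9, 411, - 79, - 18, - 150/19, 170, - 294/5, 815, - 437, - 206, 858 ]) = [ - 732, - 437 , - 228, - 206,-79 , - 294/5,  -  18, - 150/19,310/9,170,411,815,858 ]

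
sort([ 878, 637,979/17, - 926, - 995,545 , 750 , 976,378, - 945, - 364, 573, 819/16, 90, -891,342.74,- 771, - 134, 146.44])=[  -  995, - 945,-926, - 891, - 771, - 364, - 134,  819/16,979/17, 90, 146.44,342.74,378,545,573,637,750, 878,976]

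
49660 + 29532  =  79192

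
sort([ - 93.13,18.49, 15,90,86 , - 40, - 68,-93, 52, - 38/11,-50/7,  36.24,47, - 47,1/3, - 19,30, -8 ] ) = [ - 93.13, - 93,  -  68, - 47, - 40, - 19, - 8 ,-50/7, - 38/11,1/3,15,18.49 , 30,  36.24, 47,52,86,90 ]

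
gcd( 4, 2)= 2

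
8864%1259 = 51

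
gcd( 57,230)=1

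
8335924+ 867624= 9203548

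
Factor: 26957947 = 43^1*626929^1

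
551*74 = 40774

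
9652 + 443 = 10095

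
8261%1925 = 561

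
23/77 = 23/77 = 0.30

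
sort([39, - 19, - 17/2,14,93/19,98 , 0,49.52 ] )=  [- 19,- 17/2, 0,93/19, 14, 39,49.52, 98]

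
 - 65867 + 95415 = 29548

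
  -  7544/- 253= 328/11 = 29.82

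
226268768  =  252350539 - 26081771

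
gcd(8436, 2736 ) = 228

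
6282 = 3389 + 2893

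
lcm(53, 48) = 2544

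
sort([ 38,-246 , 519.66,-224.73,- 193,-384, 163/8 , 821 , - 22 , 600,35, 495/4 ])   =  [ - 384,-246, - 224.73,-193,-22,163/8,35,38,495/4,519.66,600, 821] 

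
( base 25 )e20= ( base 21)jk1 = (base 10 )8800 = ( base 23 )gee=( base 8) 21140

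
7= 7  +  0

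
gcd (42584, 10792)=8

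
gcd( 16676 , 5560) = 4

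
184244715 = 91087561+93157154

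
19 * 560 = 10640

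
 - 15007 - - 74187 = 59180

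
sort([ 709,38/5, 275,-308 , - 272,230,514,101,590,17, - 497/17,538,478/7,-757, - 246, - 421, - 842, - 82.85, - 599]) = [ - 842, - 757, - 599, - 421, - 308, - 272 , - 246, - 82.85, - 497/17,38/5, 17,478/7  ,  101 , 230, 275,514,538, 590,709 ]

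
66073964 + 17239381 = 83313345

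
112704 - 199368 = -86664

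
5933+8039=13972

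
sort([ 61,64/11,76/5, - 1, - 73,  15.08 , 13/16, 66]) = [ - 73, - 1,13/16,64/11, 15.08, 76/5, 61,66 ]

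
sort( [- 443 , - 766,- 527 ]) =[ - 766, - 527, - 443 ] 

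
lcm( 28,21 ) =84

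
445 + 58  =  503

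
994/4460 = 497/2230 = 0.22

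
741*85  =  62985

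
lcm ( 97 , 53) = 5141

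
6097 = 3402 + 2695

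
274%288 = 274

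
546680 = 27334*20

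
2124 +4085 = 6209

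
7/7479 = 7/7479 = 0.00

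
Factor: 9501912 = 2^3*3^2 * 7^1*17^1*1109^1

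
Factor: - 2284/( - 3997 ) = 4/7 = 2^2*7^( - 1 )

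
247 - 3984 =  - 3737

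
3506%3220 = 286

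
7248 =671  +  6577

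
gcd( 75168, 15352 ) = 8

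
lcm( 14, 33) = 462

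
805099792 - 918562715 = -113462923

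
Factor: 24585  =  3^1 * 5^1 *11^1*149^1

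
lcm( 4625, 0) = 0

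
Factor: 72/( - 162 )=  -  4/9 = - 2^2 * 3^(  -  2 )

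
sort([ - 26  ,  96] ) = [ - 26, 96] 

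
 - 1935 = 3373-5308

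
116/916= 29/229 = 0.13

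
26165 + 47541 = 73706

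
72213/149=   484+ 97/149 = 484.65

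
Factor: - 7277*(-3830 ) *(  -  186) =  -2^2*3^1*5^1*19^1 * 31^1 * 383^2 = -  5183989260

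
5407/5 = 5407/5=1081.40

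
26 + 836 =862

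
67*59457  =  3983619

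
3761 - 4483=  - 722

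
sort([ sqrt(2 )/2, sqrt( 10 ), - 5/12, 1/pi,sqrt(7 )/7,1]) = [ - 5/12,1/pi, sqrt(7)/7, sqrt( 2 )/2,1, sqrt(10)]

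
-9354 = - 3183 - 6171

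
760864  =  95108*8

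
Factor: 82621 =7^1*11^1*29^1 * 37^1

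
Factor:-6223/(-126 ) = 2^( - 1 ) * 3^( - 2 )  *  7^1*127^1 = 889/18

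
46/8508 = 23/4254 = 0.01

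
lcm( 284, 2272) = 2272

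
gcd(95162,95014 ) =2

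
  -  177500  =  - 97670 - 79830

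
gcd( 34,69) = 1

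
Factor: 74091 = 3^1*24697^1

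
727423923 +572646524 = 1300070447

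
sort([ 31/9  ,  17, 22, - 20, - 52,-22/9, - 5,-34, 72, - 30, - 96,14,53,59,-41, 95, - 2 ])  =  [ - 96, - 52 , - 41, - 34, - 30, - 20,-5, - 22/9,  -  2,  31/9 , 14, 17, 22 , 53, 59, 72,95]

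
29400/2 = 14700 = 14700.00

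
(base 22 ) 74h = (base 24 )61D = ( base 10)3493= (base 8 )6645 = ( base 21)7j7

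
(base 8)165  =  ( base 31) 3O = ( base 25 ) 4H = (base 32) 3l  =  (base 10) 117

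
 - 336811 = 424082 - 760893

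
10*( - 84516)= - 845160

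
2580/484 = 645/121 = 5.33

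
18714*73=1366122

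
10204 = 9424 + 780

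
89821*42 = 3772482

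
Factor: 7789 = 7789^1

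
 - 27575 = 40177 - 67752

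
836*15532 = 12984752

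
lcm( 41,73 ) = 2993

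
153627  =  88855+64772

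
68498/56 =1223 + 5/28 = 1223.18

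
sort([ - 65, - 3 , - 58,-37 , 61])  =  [  -  65,-58,-37,-3,61] 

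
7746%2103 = 1437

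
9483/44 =9483/44 = 215.52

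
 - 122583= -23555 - 99028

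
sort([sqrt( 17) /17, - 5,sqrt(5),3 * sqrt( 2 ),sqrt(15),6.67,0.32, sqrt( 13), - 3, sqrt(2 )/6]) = [ - 5,- 3,sqrt(2) /6,  sqrt(17) /17, 0.32,  sqrt ( 5 ), sqrt(13), sqrt(15 ), 3*sqrt( 2),  6.67]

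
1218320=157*7760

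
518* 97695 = 50606010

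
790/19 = 41 + 11/19 = 41.58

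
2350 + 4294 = 6644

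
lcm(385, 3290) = 36190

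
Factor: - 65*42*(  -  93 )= 2^1*3^2*5^1*7^1*13^1*31^1 = 253890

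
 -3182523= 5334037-8516560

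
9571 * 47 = 449837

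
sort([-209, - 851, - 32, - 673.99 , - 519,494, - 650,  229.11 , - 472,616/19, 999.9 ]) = [ - 851,- 673.99,-650, - 519 , -472,  -  209, - 32,616/19, 229.11,  494, 999.9]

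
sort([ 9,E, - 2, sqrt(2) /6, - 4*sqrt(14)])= [ - 4*sqrt( 14 ), - 2,sqrt (2)/6,E , 9 ] 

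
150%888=150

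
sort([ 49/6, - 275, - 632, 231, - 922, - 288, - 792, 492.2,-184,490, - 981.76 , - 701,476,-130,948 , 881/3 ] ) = [ - 981.76,-922,-792, - 701, - 632,-288, - 275, - 184, - 130, 49/6,231,881/3, 476,  490,492.2 , 948 ] 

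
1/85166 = 1/85166 = 0.00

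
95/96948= 95/96948= 0.00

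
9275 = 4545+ 4730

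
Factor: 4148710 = 2^1*5^1*414871^1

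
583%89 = 49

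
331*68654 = 22724474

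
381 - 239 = 142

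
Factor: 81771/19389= 23^( - 1)*97^1  =  97/23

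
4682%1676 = 1330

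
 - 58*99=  - 5742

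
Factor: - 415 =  - 5^1*83^1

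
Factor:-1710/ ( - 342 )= 5 = 5^1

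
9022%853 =492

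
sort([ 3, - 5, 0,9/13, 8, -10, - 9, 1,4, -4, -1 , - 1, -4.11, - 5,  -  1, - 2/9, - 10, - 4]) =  [ -10,-10, - 9, - 5,-5, - 4.11,- 4,-4, - 1,-1, - 1 ,-2/9,0,9/13, 1,  3,4, 8] 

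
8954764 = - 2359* (- 3796)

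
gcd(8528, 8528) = 8528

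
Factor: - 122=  - 2^1*61^1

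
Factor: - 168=- 2^3*3^1 * 7^1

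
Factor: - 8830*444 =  - 3920520  =  - 2^3*3^1*5^1* 37^1*883^1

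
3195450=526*6075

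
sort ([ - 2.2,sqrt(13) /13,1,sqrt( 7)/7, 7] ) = [  -  2.2, sqrt( 13) /13, sqrt( 7)/7,1, 7]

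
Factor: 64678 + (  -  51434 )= 13244=2^2*7^1*11^1*43^1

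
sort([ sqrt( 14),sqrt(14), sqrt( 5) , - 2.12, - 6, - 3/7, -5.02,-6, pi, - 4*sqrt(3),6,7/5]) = [ - 4*sqrt (3 ),- 6,-6, - 5.02, - 2.12, - 3/7,  7/5,sqrt( 5 ),pi, sqrt ( 14),sqrt( 14),6 ]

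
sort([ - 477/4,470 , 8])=[ - 477/4,  8 , 470] 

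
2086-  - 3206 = 5292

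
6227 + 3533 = 9760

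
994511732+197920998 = 1192432730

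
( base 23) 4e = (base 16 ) 6A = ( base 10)106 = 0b1101010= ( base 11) 97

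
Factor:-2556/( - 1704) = 2^(-1) * 3^1 = 3/2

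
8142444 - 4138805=4003639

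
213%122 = 91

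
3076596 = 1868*1647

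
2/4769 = 2/4769 = 0.00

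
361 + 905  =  1266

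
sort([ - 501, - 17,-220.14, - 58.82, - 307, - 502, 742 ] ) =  [ - 502, - 501, - 307, - 220.14 , - 58.82, - 17,742 ]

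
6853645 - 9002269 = - 2148624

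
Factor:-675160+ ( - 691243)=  - 1366403=- 571^1*2393^1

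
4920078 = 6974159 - 2054081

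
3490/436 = 1745/218 = 8.00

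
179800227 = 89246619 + 90553608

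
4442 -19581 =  - 15139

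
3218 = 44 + 3174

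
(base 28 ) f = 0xf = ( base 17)f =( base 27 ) f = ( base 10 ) 15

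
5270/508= 2635/254 = 10.37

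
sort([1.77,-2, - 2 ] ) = [ - 2, - 2,  1.77 ] 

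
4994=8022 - 3028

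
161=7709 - 7548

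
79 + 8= 87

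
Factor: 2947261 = 19^1*155119^1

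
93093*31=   2885883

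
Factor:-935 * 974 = -910690= - 2^1 * 5^1 * 11^1*17^1 * 487^1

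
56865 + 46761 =103626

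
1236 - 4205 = -2969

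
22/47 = 22/47=0.47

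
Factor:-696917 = - 13^1*53609^1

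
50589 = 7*7227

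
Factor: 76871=76871^1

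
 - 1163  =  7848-9011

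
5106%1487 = 645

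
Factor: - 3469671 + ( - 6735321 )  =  -10204992 = -2^6*3^2*7^1*2531^1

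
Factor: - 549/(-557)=3^2*61^1*557^( - 1)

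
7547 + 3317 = 10864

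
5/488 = 5/488  =  0.01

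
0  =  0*( - 12336)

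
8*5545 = 44360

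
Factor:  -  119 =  - 7^1*17^1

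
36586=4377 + 32209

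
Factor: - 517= - 11^1*47^1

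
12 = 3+9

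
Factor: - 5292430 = -2^1*5^1 * 11^1 *13^1 * 3701^1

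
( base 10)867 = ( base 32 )R3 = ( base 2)1101100011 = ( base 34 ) ph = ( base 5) 11432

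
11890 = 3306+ 8584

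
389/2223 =389/2223 = 0.17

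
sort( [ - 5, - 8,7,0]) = [ - 8, - 5,0,7]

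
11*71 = 781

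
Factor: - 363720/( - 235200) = 2^( - 3)*5^( - 1)*7^(  -  1 )*433^1 = 433/280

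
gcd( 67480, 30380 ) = 140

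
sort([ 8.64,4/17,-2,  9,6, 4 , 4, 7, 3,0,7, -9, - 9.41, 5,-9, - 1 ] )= [ - 9.41,- 9, - 9, - 2, -1,  0  ,  4/17 , 3, 4, 4, 5 , 6,7, 7, 8.64 , 9]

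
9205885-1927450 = 7278435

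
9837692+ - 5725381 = 4112311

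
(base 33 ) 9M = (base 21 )f4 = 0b100111111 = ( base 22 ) eb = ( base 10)319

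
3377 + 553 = 3930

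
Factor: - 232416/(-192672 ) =269/223=223^( - 1 ) * 269^1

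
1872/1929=624/643 = 0.97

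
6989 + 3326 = 10315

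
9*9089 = 81801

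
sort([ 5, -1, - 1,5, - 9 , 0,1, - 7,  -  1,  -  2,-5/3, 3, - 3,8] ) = [ -9, - 7,-3,-2, - 5/3,-1 , - 1 , - 1, 0, 1,  3,5, 5,  8 ] 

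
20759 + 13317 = 34076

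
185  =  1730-1545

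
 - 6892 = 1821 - 8713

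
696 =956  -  260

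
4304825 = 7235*595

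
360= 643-283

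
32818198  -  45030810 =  - 12212612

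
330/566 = 165/283 = 0.58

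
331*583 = 192973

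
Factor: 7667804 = 2^2 * 1916951^1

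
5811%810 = 141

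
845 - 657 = 188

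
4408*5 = 22040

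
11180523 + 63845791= 75026314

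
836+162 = 998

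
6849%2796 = 1257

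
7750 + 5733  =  13483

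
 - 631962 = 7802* ( -81)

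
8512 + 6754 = 15266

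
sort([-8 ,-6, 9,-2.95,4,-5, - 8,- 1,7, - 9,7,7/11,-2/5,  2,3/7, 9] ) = [ - 9,- 8, - 8, - 6,-5,-2.95, - 1, - 2/5,3/7,7/11, 2,4, 7,7 , 9 , 9 ]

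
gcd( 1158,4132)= 2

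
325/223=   1 + 102/223 = 1.46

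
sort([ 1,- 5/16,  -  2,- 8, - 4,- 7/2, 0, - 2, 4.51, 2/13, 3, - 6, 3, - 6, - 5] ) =[ - 8, - 6 ,-6, - 5, - 4, - 7/2,-2, - 2 ,  -  5/16,0, 2/13, 1, 3, 3,4.51 ]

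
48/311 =48/311 = 0.15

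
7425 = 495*15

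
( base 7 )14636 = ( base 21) 95k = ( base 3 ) 12121122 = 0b111111111110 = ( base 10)4094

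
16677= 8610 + 8067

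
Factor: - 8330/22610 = - 7/19 = -7^1*19^(- 1)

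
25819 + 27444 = 53263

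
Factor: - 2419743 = -3^1*806581^1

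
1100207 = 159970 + 940237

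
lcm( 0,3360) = 0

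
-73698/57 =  -1293 + 1/19 =- 1292.95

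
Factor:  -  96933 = -3^1*79^1*409^1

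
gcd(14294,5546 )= 2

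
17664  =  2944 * 6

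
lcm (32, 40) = 160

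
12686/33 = 384 + 14/33=384.42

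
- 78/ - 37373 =78/37373 = 0.00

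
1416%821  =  595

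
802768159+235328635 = 1038096794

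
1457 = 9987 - 8530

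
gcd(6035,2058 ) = 1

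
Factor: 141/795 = 5^( - 1 )*47^1 * 53^( - 1) = 47/265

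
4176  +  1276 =5452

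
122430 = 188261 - 65831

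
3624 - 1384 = 2240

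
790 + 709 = 1499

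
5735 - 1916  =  3819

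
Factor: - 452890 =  - 2^1 * 5^1*  45289^1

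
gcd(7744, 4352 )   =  64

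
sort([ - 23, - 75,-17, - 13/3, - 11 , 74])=[  -  75,-23, - 17, -11,-13/3,  74 ] 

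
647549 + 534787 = 1182336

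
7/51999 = 7/51999 = 0.00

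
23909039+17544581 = 41453620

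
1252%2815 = 1252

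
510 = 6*85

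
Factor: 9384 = 2^3*3^1*17^1*23^1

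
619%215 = 189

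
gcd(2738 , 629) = 37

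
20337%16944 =3393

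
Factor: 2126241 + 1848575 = 2^5*124213^1 = 3974816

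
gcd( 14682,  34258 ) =4894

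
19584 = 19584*1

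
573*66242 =37956666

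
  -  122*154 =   -  18788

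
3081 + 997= 4078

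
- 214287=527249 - 741536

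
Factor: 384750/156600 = 2^ (  -  2) * 3^1*5^1*19^1*29^( - 1 )=285/116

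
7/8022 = 1/1146 = 0.00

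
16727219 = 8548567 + 8178652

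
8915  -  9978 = - 1063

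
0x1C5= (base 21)10c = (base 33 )do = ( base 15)203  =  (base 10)453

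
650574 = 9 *72286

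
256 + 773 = 1029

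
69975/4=69975/4 = 17493.75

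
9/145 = 9/145=0.06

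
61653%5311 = 3232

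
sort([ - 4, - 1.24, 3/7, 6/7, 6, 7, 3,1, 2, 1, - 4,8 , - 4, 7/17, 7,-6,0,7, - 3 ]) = [ - 6,  -  4, - 4, - 4 , - 3, - 1.24, 0,7/17,3/7,  6/7 , 1,1,2,3,6,7,7,7 , 8 ] 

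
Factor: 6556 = 2^2*11^1*149^1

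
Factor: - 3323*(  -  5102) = 2^1*2551^1*3323^1 = 16953946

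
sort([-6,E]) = [ - 6,E ]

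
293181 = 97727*3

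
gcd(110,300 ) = 10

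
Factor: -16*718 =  - 2^5*359^1 = -11488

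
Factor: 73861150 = 2^1* 5^2 * 11^1*134293^1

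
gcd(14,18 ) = 2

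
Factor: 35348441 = 3413^1*10357^1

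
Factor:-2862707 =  - 127^1 * 22541^1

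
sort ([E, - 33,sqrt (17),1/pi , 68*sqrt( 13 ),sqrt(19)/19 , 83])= [- 33,sqrt( 19)/19, 1/pi,E,sqrt( 17 ), 83,68*sqrt (13)]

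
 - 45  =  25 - 70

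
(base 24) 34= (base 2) 1001100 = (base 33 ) 2a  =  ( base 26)2o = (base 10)76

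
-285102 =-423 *674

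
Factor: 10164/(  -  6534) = - 2^1 * 3^( - 2) * 7^1=   - 14/9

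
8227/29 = 283 + 20/29 = 283.69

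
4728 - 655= 4073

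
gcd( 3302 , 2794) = 254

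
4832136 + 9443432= 14275568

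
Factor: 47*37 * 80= 2^4*5^1*37^1*47^1=139120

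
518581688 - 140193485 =378388203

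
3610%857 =182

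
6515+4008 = 10523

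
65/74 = 65/74 = 0.88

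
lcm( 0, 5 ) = 0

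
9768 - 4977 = 4791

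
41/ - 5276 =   -  41/5276 = - 0.01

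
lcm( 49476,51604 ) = 4799172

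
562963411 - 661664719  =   - 98701308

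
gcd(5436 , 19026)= 2718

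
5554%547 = 84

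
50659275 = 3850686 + 46808589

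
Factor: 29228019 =3^1  *163^1*59771^1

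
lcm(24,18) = 72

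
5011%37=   16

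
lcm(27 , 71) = 1917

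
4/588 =1/147 = 0.01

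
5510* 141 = 776910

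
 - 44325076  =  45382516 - 89707592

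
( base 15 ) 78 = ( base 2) 1110001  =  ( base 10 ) 113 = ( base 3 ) 11012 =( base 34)3B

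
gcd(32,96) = 32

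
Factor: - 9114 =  - 2^1*3^1*7^2* 31^1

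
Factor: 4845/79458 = 2^( - 1 )*5^1*41^(-1 ) = 5/82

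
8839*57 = 503823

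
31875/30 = 2125/2= 1062.50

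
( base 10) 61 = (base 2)111101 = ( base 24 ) 2d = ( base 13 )49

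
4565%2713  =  1852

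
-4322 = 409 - 4731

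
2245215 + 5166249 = 7411464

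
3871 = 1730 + 2141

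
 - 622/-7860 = 311/3930 = 0.08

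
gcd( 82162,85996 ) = 2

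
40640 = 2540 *16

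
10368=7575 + 2793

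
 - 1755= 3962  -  5717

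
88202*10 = 882020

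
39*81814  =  3190746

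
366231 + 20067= 386298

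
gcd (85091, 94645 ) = 1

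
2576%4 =0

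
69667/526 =132 + 235/526=132.45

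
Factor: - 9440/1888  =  - 5 = - 5^1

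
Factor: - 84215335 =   -  5^1*743^1*22669^1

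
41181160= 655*62872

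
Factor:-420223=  - 17^1  *19^1*1301^1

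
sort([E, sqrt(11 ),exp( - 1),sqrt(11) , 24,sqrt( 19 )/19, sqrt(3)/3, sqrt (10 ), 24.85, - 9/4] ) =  [-9/4,sqrt(19) /19,exp ( - 1),sqrt( 3 ) /3,  E,sqrt (10), sqrt(11 ),sqrt ( 11), 24, 24.85]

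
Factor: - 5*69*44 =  - 2^2*3^1*5^1 * 11^1*23^1 = - 15180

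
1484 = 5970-4486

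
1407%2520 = 1407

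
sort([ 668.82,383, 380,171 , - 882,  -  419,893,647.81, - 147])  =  [- 882,-419,-147,171,380, 383,647.81,668.82,893 ] 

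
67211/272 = 67211/272=247.10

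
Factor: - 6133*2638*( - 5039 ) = 81525245306=2^1*1319^1*5039^1*6133^1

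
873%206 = 49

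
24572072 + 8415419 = 32987491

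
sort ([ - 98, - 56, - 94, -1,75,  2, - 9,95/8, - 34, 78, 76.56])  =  [ - 98, - 94,-56, - 34, - 9, - 1 , 2, 95/8, 75, 76.56,78 ]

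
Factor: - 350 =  - 2^1*5^2*7^1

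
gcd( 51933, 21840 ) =21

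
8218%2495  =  733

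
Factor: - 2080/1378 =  -80/53 = - 2^4 * 5^1*53^ ( - 1 ) 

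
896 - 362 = 534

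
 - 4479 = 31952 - 36431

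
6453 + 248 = 6701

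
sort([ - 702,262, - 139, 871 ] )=[ - 702, - 139, 262, 871]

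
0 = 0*5855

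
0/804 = 0 = 0.00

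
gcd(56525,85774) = 1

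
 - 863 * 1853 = -1599139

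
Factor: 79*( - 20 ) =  - 1580 =- 2^2*5^1*79^1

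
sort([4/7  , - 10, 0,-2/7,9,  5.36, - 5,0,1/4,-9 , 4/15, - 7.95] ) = [ - 10, - 9, - 7.95, - 5, - 2/7, 0,0,1/4,4/15,4/7,5.36,9]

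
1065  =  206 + 859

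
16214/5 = 16214/5 = 3242.80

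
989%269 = 182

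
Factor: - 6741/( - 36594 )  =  2^( - 1)* 7^1*19^( - 1) = 7/38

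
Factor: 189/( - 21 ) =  - 3^2 = - 9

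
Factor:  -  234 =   -  2^1*3^2*13^1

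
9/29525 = 9/29525 = 0.00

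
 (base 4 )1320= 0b1111000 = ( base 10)120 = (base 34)3i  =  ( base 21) 5f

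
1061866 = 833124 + 228742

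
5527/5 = 1105 + 2/5 = 1105.40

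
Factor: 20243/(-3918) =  - 2^(  -  1 ) * 3^(-1 )*31^1  =  -31/6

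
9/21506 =9/21506 = 0.00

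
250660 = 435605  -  184945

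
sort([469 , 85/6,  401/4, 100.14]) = [ 85/6,100.14, 401/4,469]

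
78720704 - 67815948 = 10904756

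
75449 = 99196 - 23747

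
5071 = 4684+387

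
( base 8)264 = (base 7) 345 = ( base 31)5p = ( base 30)60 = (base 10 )180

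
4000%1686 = 628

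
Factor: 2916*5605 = 2^2*3^6*5^1*19^1  *  59^1 =16344180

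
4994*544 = 2716736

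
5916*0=0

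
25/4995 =5/999 = 0.01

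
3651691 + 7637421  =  11289112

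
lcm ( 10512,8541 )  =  136656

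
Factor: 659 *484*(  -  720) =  - 2^6 * 3^2*5^1 * 11^2*659^1 = -229648320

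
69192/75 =23064/25 = 922.56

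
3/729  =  1/243 =0.00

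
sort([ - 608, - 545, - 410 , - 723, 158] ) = [ - 723, - 608, - 545, - 410, 158 ] 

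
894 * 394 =352236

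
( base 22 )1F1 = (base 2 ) 1100101111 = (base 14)423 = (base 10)815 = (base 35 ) na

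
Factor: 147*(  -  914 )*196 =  - 26334168 = - 2^3*3^1*7^4 * 457^1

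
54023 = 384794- 330771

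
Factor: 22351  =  7^1*31^1*103^1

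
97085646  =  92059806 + 5025840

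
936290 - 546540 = 389750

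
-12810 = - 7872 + -4938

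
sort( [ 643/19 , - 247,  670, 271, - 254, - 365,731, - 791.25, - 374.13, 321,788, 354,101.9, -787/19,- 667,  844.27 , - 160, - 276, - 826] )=[ - 826, - 791.25,  -  667 , - 374.13, - 365, - 276, - 254,- 247, - 160 , - 787/19,643/19,101.9,271,  321,354, 670  ,  731, 788,844.27 ] 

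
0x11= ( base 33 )H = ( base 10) 17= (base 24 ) H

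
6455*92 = 593860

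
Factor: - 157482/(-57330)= 5^ ( - 1 ) * 7^(-2)*673^1 = 673/245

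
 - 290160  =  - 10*29016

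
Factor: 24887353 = 317^1*78509^1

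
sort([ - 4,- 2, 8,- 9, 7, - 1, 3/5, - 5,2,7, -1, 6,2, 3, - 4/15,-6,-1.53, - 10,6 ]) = [ - 10, - 9,-6 ,-5  , -4,- 2, - 1.53,-1, - 1, - 4/15, 3/5, 2, 2, 3,  6, 6, 7, 7,  8]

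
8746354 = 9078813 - 332459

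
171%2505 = 171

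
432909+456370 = 889279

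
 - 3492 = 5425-8917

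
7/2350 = 7/2350 = 0.00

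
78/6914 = 39/3457= 0.01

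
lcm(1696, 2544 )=5088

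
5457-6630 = -1173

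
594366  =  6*99061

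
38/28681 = 38/28681 = 0.00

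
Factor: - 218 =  - 2^1*109^1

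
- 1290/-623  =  1290/623 = 2.07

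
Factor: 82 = 2^1*41^1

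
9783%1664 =1463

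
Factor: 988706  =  2^1*494353^1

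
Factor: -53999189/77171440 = - 2^ ( -4)*5^(-1 )*23^(  -  1 )*29^1*271^1*6871^1*41941^ ( - 1) 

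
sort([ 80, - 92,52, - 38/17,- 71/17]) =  [- 92, - 71/17, -38/17,  52 , 80]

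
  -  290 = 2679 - 2969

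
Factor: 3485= 5^1*17^1 * 41^1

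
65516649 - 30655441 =34861208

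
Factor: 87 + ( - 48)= 39 = 3^1*13^1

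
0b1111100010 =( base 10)994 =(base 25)1ej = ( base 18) 314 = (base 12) 6AA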